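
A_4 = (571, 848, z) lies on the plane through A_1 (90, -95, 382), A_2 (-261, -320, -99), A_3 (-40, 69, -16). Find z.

477

Coplanarity requires A_1A_2 · (A_1A_3 × A_1A_4) = 0.
A_1A_2 = (-351, -225, -481), A_1A_3 = (-130, 164, -398); the triple product is linear in z with coefficient -86814 and constant term 41410278.
Setting it to zero: z = 477.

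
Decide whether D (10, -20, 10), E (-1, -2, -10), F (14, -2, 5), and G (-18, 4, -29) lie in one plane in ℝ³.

No

With D as base: DE = (-11, 18, -20), DF = (4, 18, -5), DG = (-28, 24, -39).
DF × DG = (-582, 296, 600).
DE · (DF × DG) = -270.
Since -270 ≠ 0, the four points are not coplanar.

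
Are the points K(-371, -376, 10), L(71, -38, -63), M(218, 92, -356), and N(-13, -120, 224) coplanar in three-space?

No

A normal to the plane through K, L, M is n = KL × KM = (-89544, 118775, 7774).
The plane has equation n·P = -11360836. For N: n·N = -11347552.
-11347552 ≠ -11360836, so N is off the plane.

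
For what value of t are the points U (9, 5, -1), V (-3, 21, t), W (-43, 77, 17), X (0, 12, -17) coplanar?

1

The points are coplanar iff UV · (UW × UX) = 0.
Expanding, this is linear in t: (284)t + (-284) = 0.
So t = 1.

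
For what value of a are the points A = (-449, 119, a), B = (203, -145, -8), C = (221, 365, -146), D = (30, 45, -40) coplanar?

The points are coplanar iff AB · (AC × AD) = 0.
Expanding, this is linear in a: (-91650)a + (-733200) = 0.
So a = -8.

-8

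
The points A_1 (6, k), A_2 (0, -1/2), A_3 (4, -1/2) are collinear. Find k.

-1/2

The three points are collinear iff det[A_1A_2; A_1A_3] = 0.
This determinant is linear in k: (4)k + (2) = 0, so k = -1/2.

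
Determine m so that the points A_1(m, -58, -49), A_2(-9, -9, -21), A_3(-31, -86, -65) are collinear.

-23

Collinearity requires A_1A_2 × A_1A_3 = 0; each component is linear in m.
The y-component gives (-44)m + (-1012) = 0, so m = -23.
The remaining components then also vanish.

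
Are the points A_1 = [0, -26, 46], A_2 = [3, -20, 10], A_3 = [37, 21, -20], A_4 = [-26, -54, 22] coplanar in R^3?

Yes

The four points are coplanar iff the 3×3 determinant with rows A_1A_2, A_1A_3, A_1A_4 is zero.
Rows: (3, 6, -36), (37, 47, -66), (-26, -28, -24).
Expanding along the first row: (3)(-2976) − (6)(-2604) + (-36)(186) = 0.
Zero determinant ⇒ coplanar.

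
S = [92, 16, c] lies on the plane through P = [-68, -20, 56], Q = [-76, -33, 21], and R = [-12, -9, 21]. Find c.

-28

A normal to the plane is n = PQ × PR = (840, -2240, 640).
S lies in the plane iff n · PS = 0.
This gives (640)c + (17920) = 0, so c = -28.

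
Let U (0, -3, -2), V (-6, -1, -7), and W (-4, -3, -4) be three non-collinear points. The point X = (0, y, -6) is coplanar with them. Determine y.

1

A normal to the plane is n = UV × UW = (-4, 8, 8).
X lies in the plane iff n · UX = 0.
This gives (8)y + (-8) = 0, so y = 1.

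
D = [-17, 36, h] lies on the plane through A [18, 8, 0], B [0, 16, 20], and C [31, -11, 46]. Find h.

-18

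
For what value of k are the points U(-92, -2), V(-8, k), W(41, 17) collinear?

Collinearity: (V − U) must be parallel to (W − U) = (133, 19).
Cross-multiplying the components: (k − (-2))·(133) = (84)·(19).
Solving gives k = 10.

10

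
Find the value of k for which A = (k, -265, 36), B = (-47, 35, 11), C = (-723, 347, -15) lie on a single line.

Collinearity requires AB × AC = 0; each component is linear in k.
The y-component gives (-26)k + (15678) = 0, so k = 603.
The remaining components then also vanish.

603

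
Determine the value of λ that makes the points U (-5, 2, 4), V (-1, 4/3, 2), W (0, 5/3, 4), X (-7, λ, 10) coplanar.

Coplanarity ⇔ det[UV; UW; UX] = 0.
Expanding, this is linear in λ: (-10)λ + (100/3) = 0.
So λ = 10/3.

10/3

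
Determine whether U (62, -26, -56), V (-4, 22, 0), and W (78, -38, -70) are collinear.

UV = (-66, 48, 56), UW = (16, -12, -14).
Comparing components 3 and 1: (56)(16) − (-66)(-14) = -28 ≠ 0, so UV and UW are not parallel and the points are not collinear.

No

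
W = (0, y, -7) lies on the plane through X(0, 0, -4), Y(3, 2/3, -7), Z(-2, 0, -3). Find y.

A normal to the plane is n = XY × XZ = (2/3, 3, 4/3).
W lies in the plane iff n · XW = 0.
This gives (3)y + (-4) = 0, so y = 4/3.

4/3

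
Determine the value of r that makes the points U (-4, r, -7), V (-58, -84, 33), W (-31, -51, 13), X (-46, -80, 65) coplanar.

-18

Coplanarity ⇔ det[UV; UW; UX] = 0.
Expanding, this is linear in r: (1104)r + (19872) = 0.
So r = -18.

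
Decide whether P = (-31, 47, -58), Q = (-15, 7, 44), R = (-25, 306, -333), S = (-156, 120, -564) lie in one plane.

No

The four points are coplanar iff the 3×3 determinant with rows PQ, PR, PS is zero.
Rows: (16, -40, 102), (6, 259, -275), (-125, 73, -506).
Expanding along the first row: (16)(-110979) − (-40)(-37411) + (102)(32813) = 74822.
Nonzero ⇒ not coplanar.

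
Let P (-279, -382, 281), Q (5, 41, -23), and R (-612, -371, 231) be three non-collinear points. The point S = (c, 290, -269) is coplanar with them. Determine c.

-370

Coplanarity requires PQ · (PR × PS) = 0.
PQ = (284, 423, -304), PR = (-333, 11, -50); the triple product is linear in c with coefficient -17806 and constant term -6588220.
Setting it to zero: c = -370.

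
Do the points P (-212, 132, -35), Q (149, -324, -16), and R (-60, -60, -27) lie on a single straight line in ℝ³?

Yes

PQ = (361, -456, 19), PR = (152, -192, 8).
Each component of PR is 8/19 times the corresponding component of PQ, so PR = 8/19·PQ and the points are collinear.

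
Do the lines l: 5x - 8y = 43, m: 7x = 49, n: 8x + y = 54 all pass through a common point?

The three lines meet at one point iff the augmented coefficient matrix [aᵢ bᵢ cᵢ] has rank < 3, i.e. its determinant vanishes.
Here the determinant is -56.
Nonzero, so no common point exists.

No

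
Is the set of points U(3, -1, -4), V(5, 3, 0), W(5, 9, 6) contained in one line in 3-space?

No

UV = (2, 4, 4), UW = (2, 10, 10).
Comparing components 3 and 1: (4)(2) − (2)(10) = -12 ≠ 0, so UV and UW are not parallel and the points are not collinear.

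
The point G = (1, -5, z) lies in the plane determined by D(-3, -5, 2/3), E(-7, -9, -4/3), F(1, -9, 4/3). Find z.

2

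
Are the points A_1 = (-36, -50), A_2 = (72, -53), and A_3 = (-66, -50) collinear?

A_1A_2 = (108, -3), A_1A_3 = (-30, 0).
If collinear, A_1A_3 would be a scalar multiple of A_1A_2. But (108)·(0) ≠ (-3)·(-30) (difference -90), so they are not parallel; the points are not collinear.

No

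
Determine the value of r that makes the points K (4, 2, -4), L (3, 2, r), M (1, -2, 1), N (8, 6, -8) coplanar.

Normal to plane KMN: n = (-4, 8, 4); plane equation n·P = -16.
Requiring n·L = -16: (4)r + (4) = -16.
So r = -5.

-5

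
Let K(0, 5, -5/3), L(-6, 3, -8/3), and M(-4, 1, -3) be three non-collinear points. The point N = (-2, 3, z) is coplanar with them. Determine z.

The plane through K, L, M has equation −(4/3)x − 4y + 16z = -140/3.
Substituting N: (16)z + (-28/3) = -140/3, so z = -7/3.

-7/3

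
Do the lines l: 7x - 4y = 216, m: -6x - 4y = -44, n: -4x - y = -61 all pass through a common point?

Intersecting l and m: solving the 2×2 system gives (x, y) = (20, -19).
Substitute into n: (-4)(20) + (-1)(-19) = -61.
This equals -61, so (20, -19) lies on all three lines and they are concurrent.

Yes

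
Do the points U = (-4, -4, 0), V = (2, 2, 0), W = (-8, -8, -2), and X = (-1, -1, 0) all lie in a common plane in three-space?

Yes

A normal to the plane through U, V, W is n = UV × UW = (-12, 12, 0).
The plane has equation n·P = 0. For X: n·X = 0.
Equal, so X lies in the plane and all four are coplanar.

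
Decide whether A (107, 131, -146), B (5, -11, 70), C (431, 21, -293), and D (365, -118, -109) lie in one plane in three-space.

The four points are coplanar iff the 3×3 determinant with rows AB, AC, AD is zero.
Rows: (-102, -142, 216), (324, -110, -147), (258, -249, 37).
Expanding along the first row: (-102)(-40673) − (-142)(49914) + (216)(-52296) = -59502.
Nonzero ⇒ not coplanar.

No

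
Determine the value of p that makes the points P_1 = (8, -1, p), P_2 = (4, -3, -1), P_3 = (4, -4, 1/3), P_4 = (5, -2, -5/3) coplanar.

Coplanarity ⇔ det[P_1P_2; P_1P_3; P_1P_4] = 0.
Expanding, this is linear in p: (-1)p + (-1) = 0.
So p = -1.

-1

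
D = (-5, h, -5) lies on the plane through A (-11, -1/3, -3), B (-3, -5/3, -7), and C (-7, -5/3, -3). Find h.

-5/3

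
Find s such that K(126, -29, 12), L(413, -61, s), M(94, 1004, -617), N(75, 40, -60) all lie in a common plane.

207

Coplanarity ⇔ det[KL; KM; KN] = 0.
Expanding, this is linear in s: (50475)s + (-10448325) = 0.
So s = 207.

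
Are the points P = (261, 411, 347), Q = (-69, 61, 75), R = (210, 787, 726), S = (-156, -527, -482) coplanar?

The four points are coplanar iff the 3×3 determinant with rows PQ, PR, PS is zero.
Rows: (-330, -350, -272), (-51, 376, 379), (-417, -938, -829).
Expanding along the first row: (-330)(43798) − (-350)(200322) + (-272)(204630) = 0.
Zero determinant ⇒ coplanar.

Yes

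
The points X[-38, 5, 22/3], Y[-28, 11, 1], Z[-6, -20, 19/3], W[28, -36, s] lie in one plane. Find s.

2/3

Normal to plane XYZ: n = (-493/3, -578/3, -442); plane equation n·P = 2040.
Requiring n·W = 2040: (-442)s + (7004/3) = 2040.
So s = 2/3.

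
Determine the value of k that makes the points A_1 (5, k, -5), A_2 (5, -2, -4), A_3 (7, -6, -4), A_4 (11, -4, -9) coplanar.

0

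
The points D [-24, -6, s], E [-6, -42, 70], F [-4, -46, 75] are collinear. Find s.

25

Direction EF = (2, -4, 5). From the x-coordinate of D, the parameter along the line is τ = (-24 − (-6))/2 = -9.
Then s = 70 + (-9)·(5) = 25.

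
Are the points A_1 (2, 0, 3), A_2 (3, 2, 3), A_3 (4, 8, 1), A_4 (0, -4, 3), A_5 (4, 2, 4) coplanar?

The plane through A_1, A_2, A_3 has normal n = A_1A_2 × A_1A_3 = (-4, 2, 4) and equation n·P = 4.
Checking the remaining points: n·A_4 = 4, n·A_5 = 4.
All equal 4, so all 5 points lie in one plane.

Yes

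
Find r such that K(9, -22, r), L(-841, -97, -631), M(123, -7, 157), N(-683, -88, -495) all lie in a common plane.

69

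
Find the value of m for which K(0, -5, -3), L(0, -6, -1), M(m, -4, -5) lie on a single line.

Collinearity requires KL × KM = 0; each component is linear in m.
The y-component gives (2)m + (0) = 0, so m = 0.
The remaining components then also vanish.

0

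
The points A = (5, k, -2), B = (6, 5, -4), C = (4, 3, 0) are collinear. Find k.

4

Collinearity requires AB × AC = 0; each component is linear in k.
The x-component gives (-4)k + (16) = 0, so k = 4.
The remaining components then also vanish.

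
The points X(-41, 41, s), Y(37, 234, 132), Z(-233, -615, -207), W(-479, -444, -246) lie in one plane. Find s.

49

Coplanarity ⇔ det[XY; XZ; XW] = 0.
Expanding, this is linear in s: (255024)s + (-12496176) = 0.
So s = 49.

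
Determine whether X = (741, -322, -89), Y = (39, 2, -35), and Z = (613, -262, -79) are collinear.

No

XY = (-702, 324, 54), XZ = (-128, 60, 10).
Comparing components 3 and 1: (54)(-128) − (-702)(10) = 108 ≠ 0, so XY and XZ are not parallel and the points are not collinear.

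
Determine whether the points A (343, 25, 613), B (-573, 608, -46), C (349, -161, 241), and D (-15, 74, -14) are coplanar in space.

Yes

The four points are coplanar iff the 3×3 determinant with rows AB, AC, AD is zero.
Rows: (-916, 583, -659), (6, -186, -372), (-358, 49, -627).
Expanding along the first row: (-916)(134850) − (583)(-136938) + (-659)(-66294) = 0.
Zero determinant ⇒ coplanar.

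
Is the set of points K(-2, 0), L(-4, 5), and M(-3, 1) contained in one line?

No

KL = (-2, 5), KM = (-1, 1).
If collinear, KM would be a scalar multiple of KL. But (-2)·(1) ≠ (5)·(-1) (difference 3), so they are not parallel; the points are not collinear.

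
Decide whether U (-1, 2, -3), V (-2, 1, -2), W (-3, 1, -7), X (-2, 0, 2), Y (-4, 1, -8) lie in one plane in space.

No

The plane through U, V, W has normal n = UV × UW = (5, -6, -1) and equation n·P = -14.
Checking the remaining points: n·X = -12, n·Y = -18.
Since n·X = -12 ≠ -14, X is off the plane and the points are not all coplanar.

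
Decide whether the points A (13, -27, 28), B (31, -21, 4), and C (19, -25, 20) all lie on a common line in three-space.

AB = (18, 6, -24), AC = (6, 2, -8).
Each component of AC is 1/3 times the corresponding component of AB, so AC = 1/3·AB and the points are collinear.

Yes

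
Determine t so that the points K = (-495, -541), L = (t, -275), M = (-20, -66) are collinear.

Collinearity: (L − K) must be parallel to (M − K) = (475, 475).
Cross-multiplying the components: (t − (-495))·(475) = (266)·(475).
Solving gives t = -229.

-229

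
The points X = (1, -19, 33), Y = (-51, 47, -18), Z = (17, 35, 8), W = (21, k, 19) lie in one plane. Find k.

17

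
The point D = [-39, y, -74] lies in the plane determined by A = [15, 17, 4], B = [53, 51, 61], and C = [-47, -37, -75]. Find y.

-31

A normal to the plane is n = AB × AC = (392, -532, 56).
D lies in the plane iff n · AD = 0.
This gives (-532)y + (-16492) = 0, so y = -31.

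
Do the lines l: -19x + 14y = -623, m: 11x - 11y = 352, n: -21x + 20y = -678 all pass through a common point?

The three lines meet at one point iff the augmented coefficient matrix [aᵢ bᵢ cᵢ] has rank < 3, i.e. its determinant vanishes.
Here the determinant is -165.
Nonzero, so no common point exists.

No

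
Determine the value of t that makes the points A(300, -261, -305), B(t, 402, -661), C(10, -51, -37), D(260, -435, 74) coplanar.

-55

Normal to plane ACD: n = (126222, 99190, 58860); plane equation n·P = -5974290.
Requiring n·B = -5974290: (126222)t + (967920) = -5974290.
So t = -55.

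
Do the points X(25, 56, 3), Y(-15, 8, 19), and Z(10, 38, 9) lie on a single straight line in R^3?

Yes

XY = (-40, -48, 16), XZ = (-15, -18, 6).
Each component of XZ is 3/8 times the corresponding component of XY, so XZ = 3/8·XY and the points are collinear.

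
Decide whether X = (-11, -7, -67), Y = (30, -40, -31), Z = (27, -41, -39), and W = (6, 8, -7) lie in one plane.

Yes

With X as base: XY = (41, -33, 36), XZ = (38, -34, 28), XW = (17, 15, 60).
XZ × XW = (-2460, -1804, 1148).
XY · (XZ × XW) = 0.
The scalar triple product vanishes, so the four points are coplanar.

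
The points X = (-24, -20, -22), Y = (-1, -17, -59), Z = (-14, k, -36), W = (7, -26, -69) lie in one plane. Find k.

-26

The points are coplanar iff XY · (XZ × XW) = 0.
Expanding, this is linear in k: (66)k + (1716) = 0.
So k = -26.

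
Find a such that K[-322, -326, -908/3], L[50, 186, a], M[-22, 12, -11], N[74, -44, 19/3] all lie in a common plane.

Normal to plane KMN: n = (22192, 22800, -49248); plane equation n·P = 327104.
Requiring n·L = 327104: (-49248)a + (5350400) = 327104.
So a = 102.

102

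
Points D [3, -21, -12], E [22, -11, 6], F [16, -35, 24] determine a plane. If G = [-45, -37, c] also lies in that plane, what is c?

Coplanarity requires DE · (DF × DG) = 0.
DE = (19, 10, 18), DF = (13, -14, 36); the triple product is linear in c with coefficient -396 and constant term -26928.
Setting it to zero: c = -68.

-68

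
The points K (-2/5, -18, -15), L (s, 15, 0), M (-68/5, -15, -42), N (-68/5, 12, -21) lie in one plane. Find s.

Coplanarity ⇔ det[KL; KM; KN] = 0.
Expanding, this is linear in s: (792)s + (20592/5) = 0.
So s = -26/5.

-26/5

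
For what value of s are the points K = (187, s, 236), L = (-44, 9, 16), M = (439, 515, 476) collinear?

251

Direction LM = (483, 506, 460). From the x-coordinate of K, the parameter along the line is τ = (187 − (-44))/483 = 11/23.
Then s = 9 + 11/23·(506) = 251.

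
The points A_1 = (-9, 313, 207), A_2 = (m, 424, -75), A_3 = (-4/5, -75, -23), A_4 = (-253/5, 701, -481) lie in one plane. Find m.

-24

Normal to plane A_1A_3A_4: n = (356184, 76048/5, -64796/5); plane equation n·P = -5638028/5.
Requiring n·A_2 = -5638028/5: (356184)m + (37104052/5) = -5638028/5.
So m = -24.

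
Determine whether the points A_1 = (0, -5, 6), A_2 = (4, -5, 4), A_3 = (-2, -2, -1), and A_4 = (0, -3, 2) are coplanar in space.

No

The four points are coplanar iff the 3×3 determinant with rows A_1A_2, A_1A_3, A_1A_4 is zero.
Rows: (4, 0, -2), (-2, 3, -7), (0, 2, -4).
Expanding along the first row: (4)(2) − (0)(8) + (-2)(-4) = 16.
Nonzero ⇒ not coplanar.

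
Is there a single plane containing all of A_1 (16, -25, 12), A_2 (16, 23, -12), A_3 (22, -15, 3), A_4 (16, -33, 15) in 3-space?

A normal to the plane through A_1, A_2, A_3 is n = A_1A_2 × A_1A_3 = (-192, -144, -288).
The plane has equation n·P = -2928. For A_4: n·A_4 = -2640.
-2640 ≠ -2928, so A_4 is off the plane.

No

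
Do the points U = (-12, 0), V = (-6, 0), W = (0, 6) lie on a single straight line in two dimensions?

UV = (6, 0), UW = (12, 6).
det[UV; UW] = (6)(6) − (0)(12) = 36.
The determinant is nonzero, so they are not collinear.

No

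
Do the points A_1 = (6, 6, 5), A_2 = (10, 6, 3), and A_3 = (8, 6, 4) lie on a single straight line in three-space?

Yes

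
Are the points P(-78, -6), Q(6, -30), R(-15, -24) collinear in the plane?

PQ = (84, -24), PR = (63, -18).
det[PQ; PR] = (84)(-18) − (-24)(63) = 0.
The determinant is zero, so the points are collinear.

Yes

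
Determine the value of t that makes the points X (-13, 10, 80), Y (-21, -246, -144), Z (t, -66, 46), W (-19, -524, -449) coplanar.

-21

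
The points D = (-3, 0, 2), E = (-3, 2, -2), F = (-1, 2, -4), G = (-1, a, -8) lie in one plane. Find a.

4

Normal to plane DEF: n = (-4, -8, -4); plane equation n·P = 4.
Requiring n·G = 4: (-8)a + (36) = 4.
So a = 4.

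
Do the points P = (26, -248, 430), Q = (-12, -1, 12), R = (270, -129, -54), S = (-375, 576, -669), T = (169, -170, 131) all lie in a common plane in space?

The plane through P, Q, R has normal n = PQ × PR = (-69806, -120384, -64790) and equation n·X = 180576.
Checking the remaining points: n·S = 180576, n·T = 180576.
All equal 180576, so all 5 points lie in one plane.

Yes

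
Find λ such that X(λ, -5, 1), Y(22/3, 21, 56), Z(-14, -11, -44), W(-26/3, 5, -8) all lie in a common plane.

0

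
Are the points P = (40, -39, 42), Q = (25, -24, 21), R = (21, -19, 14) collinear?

PQ = (-15, 15, -21), PR = (-19, 20, -28).
Comparing components 3 and 1: (-21)(-19) − (-15)(-28) = -21 ≠ 0, so PQ and PR are not parallel and the points are not collinear.

No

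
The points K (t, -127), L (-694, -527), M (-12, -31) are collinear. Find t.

-144

Collinearity: (K − L) must be parallel to (M − L) = (682, 496).
Cross-multiplying the components: (t − (-694))·(496) = (400)·(682).
Solving gives t = -144.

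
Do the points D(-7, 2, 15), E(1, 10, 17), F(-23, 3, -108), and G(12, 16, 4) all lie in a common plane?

No

The four points are coplanar iff the 3×3 determinant with rows DE, DF, DG is zero.
Rows: (8, 8, 2), (-16, 1, -123), (19, 14, -11).
Expanding along the first row: (8)(1711) − (8)(2513) + (2)(-243) = -6902.
Nonzero ⇒ not coplanar.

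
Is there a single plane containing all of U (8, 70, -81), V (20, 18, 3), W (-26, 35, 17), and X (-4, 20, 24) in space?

No

The four points are coplanar iff the 3×3 determinant with rows UV, UW, UX is zero.
Rows: (12, -52, 84), (-34, -35, 98), (-12, -50, 105).
Expanding along the first row: (12)(1225) − (-52)(-2394) + (84)(1280) = -2268.
Nonzero ⇒ not coplanar.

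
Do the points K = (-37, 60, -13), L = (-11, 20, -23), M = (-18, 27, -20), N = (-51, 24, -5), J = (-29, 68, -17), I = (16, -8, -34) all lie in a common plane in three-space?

No

The plane through K, L, M has normal n = KL × KM = (-50, -8, -98) and equation n·P = 2644.
Checking the remaining points: n·N = 2848, n·J = 2572, n·I = 2596.
Since n·N = 2848 ≠ 2644, N is off the plane and the points are not all coplanar.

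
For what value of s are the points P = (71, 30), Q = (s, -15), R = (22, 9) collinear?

Collinearity: (Q − P) must be parallel to (R − P) = (-49, -21).
Cross-multiplying the components: (s − 71)·(-21) = (-45)·(-49).
Solving gives s = -34.

-34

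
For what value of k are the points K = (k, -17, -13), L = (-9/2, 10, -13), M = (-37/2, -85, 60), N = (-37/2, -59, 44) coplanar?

23/2

The points are coplanar iff KL · (KM × KN) = 0.
Expanding, this is linear in k: (378)k + (-4347) = 0.
So k = 23/2.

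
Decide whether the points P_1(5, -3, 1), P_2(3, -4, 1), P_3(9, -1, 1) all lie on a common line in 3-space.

P_1P_2 = (-2, -1, 0), P_1P_3 = (4, 2, 0).
Each component of P_1P_3 is -2 times the corresponding component of P_1P_2, so P_1P_3 = -2·P_1P_2 and the points are collinear.

Yes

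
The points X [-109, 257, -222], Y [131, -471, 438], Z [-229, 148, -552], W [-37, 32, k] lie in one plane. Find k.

-24

Normal to plane XYZ: n = (312180, 0, -113520); plane equation n·P = -8826180.
Requiring n·W = -8826180: (-113520)k + (-11550660) = -8826180.
So k = -24.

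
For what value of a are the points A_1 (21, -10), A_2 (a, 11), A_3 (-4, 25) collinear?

6

The three points are collinear iff det[A_1A_2; A_1A_3] = 0.
This determinant is linear in a: (35)a + (-210) = 0, so a = 6.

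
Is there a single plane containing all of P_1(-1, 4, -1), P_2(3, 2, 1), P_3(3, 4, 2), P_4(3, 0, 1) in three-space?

With P_1 as base: P_1P_2 = (4, -2, 2), P_1P_3 = (4, 0, 3), P_1P_4 = (4, -4, 2).
P_1P_3 × P_1P_4 = (12, 4, -16).
P_1P_2 · (P_1P_3 × P_1P_4) = 8.
Since 8 ≠ 0, the four points are not coplanar.

No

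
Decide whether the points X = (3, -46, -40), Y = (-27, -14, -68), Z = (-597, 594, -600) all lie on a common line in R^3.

XY = (-30, 32, -28), XZ = (-600, 640, -560).
Each component of XZ is 20 times the corresponding component of XY, so XZ = 20·XY and the points are collinear.

Yes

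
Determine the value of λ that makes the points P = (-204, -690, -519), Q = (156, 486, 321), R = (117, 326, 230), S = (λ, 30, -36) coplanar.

Coplanarity ⇔ det[PQ; PR; PS] = 0.
Expanding, this is linear in λ: (27384)λ + (-82152) = 0.
So λ = 3.

3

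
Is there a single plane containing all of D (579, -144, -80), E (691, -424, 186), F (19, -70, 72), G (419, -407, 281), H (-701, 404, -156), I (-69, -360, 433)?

The plane through D, E, F has normal n = DE × DF = (-62244, -165984, -148512) and equation n·P = -256620.
Checking the remaining points: n·G = -256620, n·H = -256620, n·I = -256620.
All equal -256620, so all 6 points lie in one plane.

Yes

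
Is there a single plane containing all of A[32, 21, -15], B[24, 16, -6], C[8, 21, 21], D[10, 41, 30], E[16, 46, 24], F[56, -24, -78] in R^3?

Yes

The plane through A, B, C has normal n = AB × AC = (-180, 72, -120) and equation n·P = -2448.
Checking the remaining points: n·D = -2448, n·E = -2448, n·F = -2448.
All equal -2448, so all 6 points lie in one plane.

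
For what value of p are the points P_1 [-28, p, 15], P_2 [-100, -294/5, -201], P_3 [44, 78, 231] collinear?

Collinearity requires P_1P_2 × P_1P_3 = 0; each component is linear in p.
The x-component gives (-432)p + (20736/5) = 0, so p = 48/5.
The remaining components then also vanish.

48/5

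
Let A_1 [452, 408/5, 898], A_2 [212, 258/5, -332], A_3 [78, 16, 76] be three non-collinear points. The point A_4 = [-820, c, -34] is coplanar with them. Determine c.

The plane through A_1, A_2, A_3 has equation −56028x + 262740y + 4524z = 177480.
Substituting A_4: (262740)c + (45789144) = 177480, so c = -868/5.

-868/5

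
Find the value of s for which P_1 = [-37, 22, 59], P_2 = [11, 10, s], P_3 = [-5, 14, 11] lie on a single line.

-13

Collinearity requires P_1P_2 × P_1P_3 = 0; each component is linear in s.
The x-component gives (8)s + (104) = 0, so s = -13.
The remaining components then also vanish.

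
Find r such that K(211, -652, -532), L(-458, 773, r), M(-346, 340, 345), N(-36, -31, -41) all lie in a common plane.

653

Normal to plane KMN: n = (-57545, 56868, -100873); plane equation n·P = 4444505.
Requiring n·L = 4444505: (-100873)r + (70314574) = 4444505.
So r = 653.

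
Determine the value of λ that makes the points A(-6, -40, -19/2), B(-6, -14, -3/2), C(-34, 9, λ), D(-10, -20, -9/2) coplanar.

-5/2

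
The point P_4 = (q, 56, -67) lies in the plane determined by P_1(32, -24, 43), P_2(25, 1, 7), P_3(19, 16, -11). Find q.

7

The plane through P_1, P_2, P_3 has equation 90x + 90y + 45z = 2655.
Substituting P_4: (90)q + (2025) = 2655, so q = 7.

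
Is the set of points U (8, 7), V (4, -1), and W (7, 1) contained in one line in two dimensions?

No

UV = (-4, -8), UW = (-1, -6).
Twice the signed area of △UVW is (-4)(-6) − (-8)(-1) = 16.
The area is nonzero, so the three points are not collinear.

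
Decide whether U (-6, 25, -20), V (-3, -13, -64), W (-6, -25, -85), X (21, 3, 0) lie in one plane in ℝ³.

The four points are coplanar iff the 3×3 determinant with rows UV, UW, UX is zero.
Rows: (3, -38, -44), (0, -50, -65), (27, -22, 20).
Expanding along the first row: (3)(-2430) − (-38)(1755) + (-44)(1350) = 0.
Zero determinant ⇒ coplanar.

Yes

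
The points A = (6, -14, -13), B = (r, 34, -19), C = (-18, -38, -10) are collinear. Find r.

54

Collinearity requires AB × AC = 0; each component is linear in r.
The y-component gives (-3)r + (162) = 0, so r = 54.
The remaining components then also vanish.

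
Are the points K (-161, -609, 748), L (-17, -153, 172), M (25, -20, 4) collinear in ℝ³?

Yes

KL = (144, 456, -576), KM = (186, 589, -744).
KL × KM = (0, 0, 0).
The cross product vanishes, so the three points are collinear.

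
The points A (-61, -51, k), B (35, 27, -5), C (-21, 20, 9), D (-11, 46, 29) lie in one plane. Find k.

-41

Coplanarity ⇔ det[AB; AC; AD] = 0.
Expanding, this is linear in k: (1386)k + (56826) = 0.
So k = -41.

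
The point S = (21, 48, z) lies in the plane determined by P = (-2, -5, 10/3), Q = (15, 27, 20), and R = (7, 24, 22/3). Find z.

22

The plane through P, Q, R has equation −(1066/3)x + 82y + 205z = 984.
Substituting S: (205)z + (-3526) = 984, so z = 22.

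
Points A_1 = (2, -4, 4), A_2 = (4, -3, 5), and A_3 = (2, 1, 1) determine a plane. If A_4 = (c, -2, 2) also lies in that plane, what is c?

The plane through A_1, A_2, A_3 has equation −8x + 6y + 10z = 0.
Substituting A_4: (-8)c + (8) = 0, so c = 1.

1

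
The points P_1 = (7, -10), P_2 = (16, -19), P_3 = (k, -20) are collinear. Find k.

17

Collinearity: (P_3 − P_1) must be parallel to (P_2 − P_1) = (9, -9).
Cross-multiplying the components: (k − 7)·(-9) = (-10)·(9).
Solving gives k = 17.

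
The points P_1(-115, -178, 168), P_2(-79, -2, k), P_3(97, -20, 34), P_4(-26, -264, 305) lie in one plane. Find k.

Normal to plane P_1P_3P_4: n = (10122, -40970, -32294); plane equation n·P = 703238.
Requiring n·P_2 = 703238: (-32294)k + (-717698) = 703238.
So k = -44.

-44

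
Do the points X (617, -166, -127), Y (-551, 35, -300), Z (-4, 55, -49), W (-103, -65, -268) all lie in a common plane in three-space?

No

A normal to the plane through X, Y, Z is n = XY × XZ = (53911, 198537, -133307).
The plane has equation n·P = 17235934. For W: n·W = 17268538.
17268538 ≠ 17235934, so W is off the plane.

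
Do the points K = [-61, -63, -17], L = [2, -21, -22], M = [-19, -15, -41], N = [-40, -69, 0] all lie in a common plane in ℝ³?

With K as base: KL = (63, 42, -5), KM = (42, 48, -24), KN = (21, -6, 17).
KM × KN = (672, -1218, -1260).
KL · (KM × KN) = -2520.
Since -2520 ≠ 0, the four points are not coplanar.

No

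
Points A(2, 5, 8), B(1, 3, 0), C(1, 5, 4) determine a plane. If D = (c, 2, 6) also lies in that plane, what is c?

A normal to the plane is n = AB × AC = (8, 4, -2).
D lies in the plane iff n · AD = 0.
This gives (8)c + (-24) = 0, so c = 3.

3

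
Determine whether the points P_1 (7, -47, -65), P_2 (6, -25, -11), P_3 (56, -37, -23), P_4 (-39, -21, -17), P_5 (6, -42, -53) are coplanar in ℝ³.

Yes

The plane through P_1, P_2, P_3 has normal n = P_1P_2 × P_1P_3 = (384, 2688, -1088) and equation n·P = -52928.
Checking the remaining points: n·P_4 = -52928, n·P_5 = -52928.
All equal -52928, so all 5 points lie in one plane.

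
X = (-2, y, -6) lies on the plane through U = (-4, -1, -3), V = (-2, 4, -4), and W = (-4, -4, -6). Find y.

2

A normal to the plane is n = UV × UW = (-18, 6, -6).
X lies in the plane iff n · UX = 0.
This gives (6)y + (-12) = 0, so y = 2.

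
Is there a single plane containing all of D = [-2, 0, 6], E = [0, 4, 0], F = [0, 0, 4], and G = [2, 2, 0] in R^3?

With D as base: DE = (2, 4, -6), DF = (2, 0, -2), DG = (4, 2, -6).
DF × DG = (4, 4, 4).
DE · (DF × DG) = 0.
The scalar triple product vanishes, so the four points are coplanar.

Yes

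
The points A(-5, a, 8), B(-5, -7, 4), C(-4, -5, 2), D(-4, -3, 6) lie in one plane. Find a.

Coplanarity ⇔ det[AB; AC; AD] = 0.
Expanding, this is linear in a: (4)a + (20) = 0.
So a = -5.

-5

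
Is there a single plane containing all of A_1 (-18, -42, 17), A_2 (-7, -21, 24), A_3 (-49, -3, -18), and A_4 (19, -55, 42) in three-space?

No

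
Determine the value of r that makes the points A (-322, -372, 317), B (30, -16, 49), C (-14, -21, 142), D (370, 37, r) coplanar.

-648

The points are coplanar iff AB · (AC × AD) = 0.
Expanding, this is linear in r: (13904)r + (9009792) = 0.
So r = -648.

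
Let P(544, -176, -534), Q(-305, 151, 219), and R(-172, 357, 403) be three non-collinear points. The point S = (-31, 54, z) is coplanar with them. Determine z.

Coplanarity requires PQ · (PR × PS) = 0.
PQ = (-849, 327, 753), PR = (-716, 533, 937); the triple product is linear in z with coefficient -218385 and constant term -3057390.
Setting it to zero: z = -14.

-14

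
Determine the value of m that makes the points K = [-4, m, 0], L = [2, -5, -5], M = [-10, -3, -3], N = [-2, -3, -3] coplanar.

0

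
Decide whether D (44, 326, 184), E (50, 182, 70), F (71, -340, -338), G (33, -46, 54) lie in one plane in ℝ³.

No

A normal to the plane through D, E, F is n = DE × DF = (-756, 54, -108).
The plane has equation n·P = -35532. For G: n·G = -33264.
-33264 ≠ -35532, so G is off the plane.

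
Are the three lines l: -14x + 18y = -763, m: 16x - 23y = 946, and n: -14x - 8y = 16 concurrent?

Intersecting l and m: solving the 2×2 system gives (x, y) = (521/34, -518/17).
Substitute into n: (-14)(521/34) + (-8)(-518/17) = 497/17.
But n requires 16 ≠ 497/17, so the three lines have no common point.

No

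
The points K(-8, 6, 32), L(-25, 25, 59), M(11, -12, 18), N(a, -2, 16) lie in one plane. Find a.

Normal to plane KLM: n = (220, 275, -55); plane equation n·P = -1870.
Requiring n·N = -1870: (220)a + (-1430) = -1870.
So a = -2.

-2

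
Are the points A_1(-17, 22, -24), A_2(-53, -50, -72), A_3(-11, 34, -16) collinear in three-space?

A_1A_2 = (-36, -72, -48), A_1A_3 = (6, 12, 8).
A_1A_2 × A_1A_3 = (0, 0, 0).
The cross product vanishes, so the three points are collinear.

Yes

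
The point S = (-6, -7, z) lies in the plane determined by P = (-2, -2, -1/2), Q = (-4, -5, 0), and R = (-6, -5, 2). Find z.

Coplanarity requires PQ · (PR × PS) = 0.
PQ = (-2, -3, 1/2), PR = (-4, -3, 5/2); the triple product is linear in z with coefficient -6 and constant term 6.
Setting it to zero: z = 1.

1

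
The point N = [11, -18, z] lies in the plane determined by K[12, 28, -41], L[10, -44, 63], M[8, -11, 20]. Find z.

A normal to the plane is n = KL × KM = (-336, -294, -210).
N lies in the plane iff n · KN = 0.
This gives (-210)z + (5250) = 0, so z = 25.

25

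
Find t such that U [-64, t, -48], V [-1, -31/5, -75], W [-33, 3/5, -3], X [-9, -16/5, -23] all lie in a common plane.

Coplanarity ⇔ det[UV; UW; UX] = 0.
Expanding, this is linear in t: (-1088)t + (15232/5) = 0.
So t = 14/5.

14/5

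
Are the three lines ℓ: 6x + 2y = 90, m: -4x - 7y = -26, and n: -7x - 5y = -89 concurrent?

Yes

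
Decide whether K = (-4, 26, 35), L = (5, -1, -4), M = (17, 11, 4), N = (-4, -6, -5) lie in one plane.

Yes

A normal to the plane through K, L, M is n = KL × KM = (252, -540, 432).
The plane has equation n·P = 72. For N: n·N = 72.
Equal, so N lies in the plane and all four are coplanar.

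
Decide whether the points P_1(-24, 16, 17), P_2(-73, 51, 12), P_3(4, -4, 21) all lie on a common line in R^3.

No

P_1P_2 = (-49, 35, -5), P_1P_3 = (28, -20, 4).
P_1P_2 × P_1P_3 = (40, 56, 0).
The cross product is nonzero, so the points do not lie on one line.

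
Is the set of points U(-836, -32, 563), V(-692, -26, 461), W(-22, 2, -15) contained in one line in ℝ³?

UV = (144, 6, -102), UW = (814, 34, -578).
UV × UW = (0, 204, 12).
The cross product is nonzero, so the points do not lie on one line.

No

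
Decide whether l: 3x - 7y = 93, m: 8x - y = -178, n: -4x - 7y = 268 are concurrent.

No

Intersecting l and m: solving the 2×2 system gives (x, y) = (-1339/53, -1278/53).
Substitute into n: (-4)(-1339/53) + (-7)(-1278/53) = 14302/53.
But n requires 268 ≠ 14302/53, so the three lines have no common point.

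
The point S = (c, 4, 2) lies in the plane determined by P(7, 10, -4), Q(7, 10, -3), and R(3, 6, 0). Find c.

The plane through P, Q, R has equation 4x − 4y = -12.
Substituting S: (4)c + (-16) = -12, so c = 1.

1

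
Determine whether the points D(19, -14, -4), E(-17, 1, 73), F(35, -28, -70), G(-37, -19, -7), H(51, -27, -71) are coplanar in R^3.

Yes

The plane through D, E, F has normal n = DE × DF = (88, -1144, 264) and equation n·P = 16632.
Checking the remaining points: n·G = 16632, n·H = 16632.
All equal 16632, so all 5 points lie in one plane.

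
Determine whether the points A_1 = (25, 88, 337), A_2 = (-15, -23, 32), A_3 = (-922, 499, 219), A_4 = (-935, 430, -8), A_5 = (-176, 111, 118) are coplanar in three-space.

No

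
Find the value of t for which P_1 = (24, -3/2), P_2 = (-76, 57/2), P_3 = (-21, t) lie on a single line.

12

The three points are collinear iff det[P_1P_2; P_1P_3] = 0.
This determinant is linear in t: (-100)t + (1200) = 0, so t = 12.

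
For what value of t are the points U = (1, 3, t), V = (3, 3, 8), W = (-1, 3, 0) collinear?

4

Collinearity requires UV × UW = 0; each component is linear in t.
The y-component gives (4)t + (-16) = 0, so t = 4.
The remaining components then also vanish.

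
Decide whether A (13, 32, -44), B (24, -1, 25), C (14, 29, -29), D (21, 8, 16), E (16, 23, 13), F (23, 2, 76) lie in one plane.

Yes

The plane through A, B, C has normal n = AB × AC = (-288, -96, 0) and equation n·P = -6816.
Checking the remaining points: n·D = -6816, n·E = -6816, n·F = -6816.
All equal -6816, so all 6 points lie in one plane.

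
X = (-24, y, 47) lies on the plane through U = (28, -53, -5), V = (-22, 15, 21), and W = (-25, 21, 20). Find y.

-1

A normal to the plane is n = UV × UW = (-224, -128, -96).
X lies in the plane iff n · UX = 0.
This gives (-128)y + (-128) = 0, so y = -1.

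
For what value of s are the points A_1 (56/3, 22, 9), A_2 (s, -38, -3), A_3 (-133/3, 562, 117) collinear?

77/3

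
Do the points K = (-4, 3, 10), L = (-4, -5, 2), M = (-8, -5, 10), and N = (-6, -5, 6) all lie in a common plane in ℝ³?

A normal to the plane through K, L, M is n = KL × KM = (-64, 32, -32).
The plane has equation n·P = 32. For N: n·N = 32.
Equal, so N lies in the plane and all four are coplanar.

Yes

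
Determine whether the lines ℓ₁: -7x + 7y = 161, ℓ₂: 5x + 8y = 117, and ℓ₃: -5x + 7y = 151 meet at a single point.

Intersecting ℓ₁ and ℓ₂: solving the 2×2 system gives (x, y) = (-67/13, 232/13).
Substitute into ℓ₃: (-5)(-67/13) + (7)(232/13) = 1959/13.
But ℓ₃ requires 151 ≠ 1959/13, so the three lines have no common point.

No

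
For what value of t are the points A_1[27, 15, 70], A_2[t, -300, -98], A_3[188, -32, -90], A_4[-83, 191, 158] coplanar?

Normal to plane A_1A_3A_4: n = (24024, 3432, 23166); plane equation n·P = 2321748.
Requiring n·A_2 = 2321748: (24024)t + (-3299868) = 2321748.
So t = 234.

234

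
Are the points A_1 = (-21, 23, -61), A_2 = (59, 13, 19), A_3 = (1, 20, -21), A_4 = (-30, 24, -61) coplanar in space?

Yes

With A_1 as base: A_1A_2 = (80, -10, 80), A_1A_3 = (22, -3, 40), A_1A_4 = (-9, 1, 0).
A_1A_3 × A_1A_4 = (-40, -360, -5).
A_1A_2 · (A_1A_3 × A_1A_4) = 0.
The scalar triple product vanishes, so the four points are coplanar.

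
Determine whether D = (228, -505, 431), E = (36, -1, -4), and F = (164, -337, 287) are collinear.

No

DE = (-192, 504, -435), DF = (-64, 168, -144).
DE × DF = (504, 192, 0).
The cross product is nonzero, so the points do not lie on one line.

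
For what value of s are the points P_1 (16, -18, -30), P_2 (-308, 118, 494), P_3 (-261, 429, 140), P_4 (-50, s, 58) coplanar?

Coplanarity ⇔ det[P_1P_2; P_1P_3; P_1P_4] = 0.
Expanding, this is linear in s: (-90068)s + (2882176) = 0.
So s = 32.

32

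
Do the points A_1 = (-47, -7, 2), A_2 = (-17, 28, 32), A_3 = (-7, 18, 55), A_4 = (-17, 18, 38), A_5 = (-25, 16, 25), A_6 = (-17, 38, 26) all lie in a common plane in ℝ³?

The plane through A_1, A_2, A_3 has normal n = A_1A_2 × A_1A_3 = (1105, -390, -650) and equation n·P = -50505.
Checking the remaining points: n·A_4 = -50505, n·A_5 = -50115, n·A_6 = -50505.
Since n·A_5 = -50115 ≠ -50505, A_5 is off the plane and the points are not all coplanar.

No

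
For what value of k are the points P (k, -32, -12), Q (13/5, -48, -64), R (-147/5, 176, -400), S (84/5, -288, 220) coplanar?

102/5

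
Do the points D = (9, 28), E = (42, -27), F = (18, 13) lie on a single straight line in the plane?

Yes

DE = (33, -55), DF = (9, -15).
Twice the signed area of △DEF is (33)(-15) − (-55)(9) = 0.
The triangle is degenerate (zero area), so the points are collinear.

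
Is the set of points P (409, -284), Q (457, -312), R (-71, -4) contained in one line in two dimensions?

Yes

PQ = (48, -28), PR = (-480, 280).
Twice the signed area of △PQR is (48)(280) − (-28)(-480) = 0.
The triangle is degenerate (zero area), so the points are collinear.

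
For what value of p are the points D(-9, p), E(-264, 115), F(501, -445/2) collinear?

Collinearity: (D − E) must be parallel to (F − E) = (765, -675/2).
Cross-multiplying the components: (p − 115)·(765) = (255)·(-675/2).
Solving gives p = 5/2.

5/2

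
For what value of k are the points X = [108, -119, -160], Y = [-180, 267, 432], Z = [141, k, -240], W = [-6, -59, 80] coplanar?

36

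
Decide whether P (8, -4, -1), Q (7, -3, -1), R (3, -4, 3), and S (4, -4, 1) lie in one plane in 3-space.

With P as base: PQ = (-1, 1, 0), PR = (-5, 0, 4), PS = (-4, 0, 2).
PR × PS = (0, -6, 0).
PQ · (PR × PS) = -6.
Since -6 ≠ 0, the four points are not coplanar.

No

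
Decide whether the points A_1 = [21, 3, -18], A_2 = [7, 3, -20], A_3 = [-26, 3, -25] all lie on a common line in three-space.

No

A_1A_2 = (-14, 0, -2), A_1A_3 = (-47, 0, -7).
Comparing components 3 and 1: (-2)(-47) − (-14)(-7) = -4 ≠ 0, so A_1A_2 and A_1A_3 are not parallel and the points are not collinear.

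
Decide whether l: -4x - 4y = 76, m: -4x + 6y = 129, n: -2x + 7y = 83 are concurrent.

No

Intersecting l and m: solving the 2×2 system gives (x, y) = (-243/10, 53/10).
Substitute into n: (-2)(-243/10) + (7)(53/10) = 857/10.
But n requires 83 ≠ 857/10, so the three lines have no common point.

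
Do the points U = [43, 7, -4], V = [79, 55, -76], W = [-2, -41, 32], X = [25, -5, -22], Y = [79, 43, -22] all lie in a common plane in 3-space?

The plane through U, V, W has normal n = UV × UW = (-1728, 1944, 432) and equation n·P = -62424.
Checking the remaining points: n·X = -62424, n·Y = -62424.
All equal -62424, so all 5 points lie in one plane.

Yes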